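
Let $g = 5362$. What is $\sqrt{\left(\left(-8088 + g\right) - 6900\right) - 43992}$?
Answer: $i \sqrt{53618} \approx 231.56 i$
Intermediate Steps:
$\sqrt{\left(\left(-8088 + g\right) - 6900\right) - 43992} = \sqrt{\left(\left(-8088 + 5362\right) - 6900\right) - 43992} = \sqrt{\left(-2726 - 6900\right) - 43992} = \sqrt{-9626 - 43992} = \sqrt{-53618} = i \sqrt{53618}$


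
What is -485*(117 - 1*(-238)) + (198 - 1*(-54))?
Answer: -171923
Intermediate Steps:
-485*(117 - 1*(-238)) + (198 - 1*(-54)) = -485*(117 + 238) + (198 + 54) = -485*355 + 252 = -172175 + 252 = -171923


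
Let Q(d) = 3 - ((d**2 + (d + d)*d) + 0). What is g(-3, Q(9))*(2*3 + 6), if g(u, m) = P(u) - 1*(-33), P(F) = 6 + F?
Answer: 432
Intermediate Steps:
Q(d) = 3 - 3*d**2 (Q(d) = 3 - ((d**2 + (2*d)*d) + 0) = 3 - ((d**2 + 2*d**2) + 0) = 3 - (3*d**2 + 0) = 3 - 3*d**2)
g(u, m) = 39 + u (g(u, m) = (6 + u) - 1*(-33) = (6 + u) + 33 = 39 + u)
g(-3, Q(9))*(2*3 + 6) = (39 - 3)*(2*3 + 6) = 36*(6 + 6) = 36*12 = 432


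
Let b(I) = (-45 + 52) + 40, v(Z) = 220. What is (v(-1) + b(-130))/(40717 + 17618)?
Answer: 89/19445 ≈ 0.0045770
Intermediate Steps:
b(I) = 47 (b(I) = 7 + 40 = 47)
(v(-1) + b(-130))/(40717 + 17618) = (220 + 47)/(40717 + 17618) = 267/58335 = 267*(1/58335) = 89/19445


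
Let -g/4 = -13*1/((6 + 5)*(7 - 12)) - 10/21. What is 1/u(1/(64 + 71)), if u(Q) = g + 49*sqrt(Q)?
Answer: -3839220/67494653 + 4357815*sqrt(15)/67494653 ≈ 0.19318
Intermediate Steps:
g = 1108/1155 (g = -4*(-13*1/((6 + 5)*(7 - 12)) - 10/21) = -4*(-13/(11*(-5)) - 10*1/21) = -4*(-13/(-55) - 10/21) = -4*(-13*(-1/55) - 10/21) = -4*(13/55 - 10/21) = -4*(-277/1155) = 1108/1155 ≈ 0.95931)
u(Q) = 1108/1155 + 49*sqrt(Q)
1/u(1/(64 + 71)) = 1/(1108/1155 + 49*sqrt(1/(64 + 71))) = 1/(1108/1155 + 49*sqrt(1/135)) = 1/(1108/1155 + 49*(sqrt(15)/45)) = 1/(1108/1155 + 49*sqrt(15)/45)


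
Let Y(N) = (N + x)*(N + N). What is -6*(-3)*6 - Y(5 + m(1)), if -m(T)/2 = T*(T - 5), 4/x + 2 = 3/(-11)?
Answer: -4606/25 ≈ -184.24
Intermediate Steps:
x = -44/25 (x = 4/(-2 + 3/(-11)) = 4/(-2 + 3*(-1/11)) = 4/(-2 - 3/11) = 4/(-25/11) = 4*(-11/25) = -44/25 ≈ -1.7600)
m(T) = -2*T*(-5 + T) (m(T) = -2*T*(T - 5) = -2*T*(-5 + T))
Y(N) = 2*N*(-44/25 + N) (Y(N) = (N - 44/25)*(N + N) = (-44/25 + N)*(2*N) = 2*N*(-44/25 + N))
-6*(-3)*6 - Y(5 + m(1)) = -6*(-3)*6 - 2*(5 + 2*1*(5 - 1*1))*(-44 + 25*(5 + 2*1*(5 - 1*1)))/25 = 18*6 - 2*(5 + 2*1*(5 - 1))*(-44 + 25*(5 + 2*1*(5 - 1)))/25 = 108 - 2*(5 + 2*1*4)*(-44 + 25*(5 + 2*1*4))/25 = 108 - 2*(5 + 8)*(-44 + 25*(5 + 8))/25 = 108 - 2*13*(-44 + 25*13)/25 = 108 - 2*13*(-44 + 325)/25 = 108 - 2*13*281/25 = 108 - 1*7306/25 = 108 - 7306/25 = -4606/25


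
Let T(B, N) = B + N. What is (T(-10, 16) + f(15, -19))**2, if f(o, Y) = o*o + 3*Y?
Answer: 30276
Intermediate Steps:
f(o, Y) = o**2 + 3*Y
(T(-10, 16) + f(15, -19))**2 = ((-10 + 16) + (15**2 + 3*(-19)))**2 = (6 + (225 - 57))**2 = (6 + 168)**2 = 174**2 = 30276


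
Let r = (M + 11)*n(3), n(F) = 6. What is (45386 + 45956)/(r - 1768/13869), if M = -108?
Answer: -633411099/4036763 ≈ -156.91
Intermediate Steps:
r = -582 (r = (-108 + 11)*6 = -97*6 = -582)
(45386 + 45956)/(r - 1768/13869) = (45386 + 45956)/(-582 - 1768/13869) = 91342/(-582 - 1768*1/13869) = 91342/(-582 - 1768/13869) = 91342/(-8073526/13869) = 91342*(-13869/8073526) = -633411099/4036763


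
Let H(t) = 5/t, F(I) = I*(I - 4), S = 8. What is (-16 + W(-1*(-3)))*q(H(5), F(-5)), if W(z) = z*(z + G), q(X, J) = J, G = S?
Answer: 765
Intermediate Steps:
G = 8
F(I) = I*(-4 + I)
W(z) = z*(8 + z) (W(z) = z*(z + 8) = z*(8 + z))
(-16 + W(-1*(-3)))*q(H(5), F(-5)) = (-16 + (-1*(-3))*(8 - 1*(-3)))*(-5*(-4 - 5)) = (-16 + 3*(8 + 3))*(-5*(-9)) = (-16 + 3*11)*45 = (-16 + 33)*45 = 17*45 = 765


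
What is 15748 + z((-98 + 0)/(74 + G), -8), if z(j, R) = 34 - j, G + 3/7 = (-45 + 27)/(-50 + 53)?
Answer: 7465572/473 ≈ 15783.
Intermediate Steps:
G = -45/7 (G = -3/7 + (-45 + 27)/(-50 + 53) = -3/7 - 18/3 = -3/7 - 18*⅓ = -3/7 - 6 = -45/7 ≈ -6.4286)
15748 + z((-98 + 0)/(74 + G), -8) = 15748 + (34 - (-98 + 0)/(74 - 45/7)) = 15748 + (34 - (-98)/473/7) = 15748 + (34 - (-98)*7/473) = 15748 + (34 - 1*(-686/473)) = 15748 + (34 + 686/473) = 15748 + 16768/473 = 7465572/473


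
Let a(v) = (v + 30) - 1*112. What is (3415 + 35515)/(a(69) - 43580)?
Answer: -38930/43593 ≈ -0.89303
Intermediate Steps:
a(v) = -82 + v (a(v) = (30 + v) - 112 = -82 + v)
(3415 + 35515)/(a(69) - 43580) = (3415 + 35515)/((-82 + 69) - 43580) = 38930/(-13 - 43580) = 38930/(-43593) = 38930*(-1/43593) = -38930/43593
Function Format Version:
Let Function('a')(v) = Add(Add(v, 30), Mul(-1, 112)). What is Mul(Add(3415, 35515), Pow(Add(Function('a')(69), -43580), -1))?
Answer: Rational(-38930, 43593) ≈ -0.89303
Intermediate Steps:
Function('a')(v) = Add(-82, v) (Function('a')(v) = Add(Add(30, v), -112) = Add(-82, v))
Mul(Add(3415, 35515), Pow(Add(Function('a')(69), -43580), -1)) = Mul(Add(3415, 35515), Pow(Add(Add(-82, 69), -43580), -1)) = Mul(38930, Pow(Add(-13, -43580), -1)) = Mul(38930, Pow(-43593, -1)) = Mul(38930, Rational(-1, 43593)) = Rational(-38930, 43593)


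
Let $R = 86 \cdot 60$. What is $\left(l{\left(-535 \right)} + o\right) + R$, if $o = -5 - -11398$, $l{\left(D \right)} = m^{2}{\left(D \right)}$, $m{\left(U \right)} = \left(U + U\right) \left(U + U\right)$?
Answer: $1310796026553$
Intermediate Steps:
$m{\left(U \right)} = 4 U^{2}$ ($m{\left(U \right)} = 2 U 2 U = 4 U^{2}$)
$R = 5160$
$l{\left(D \right)} = 16 D^{4}$ ($l{\left(D \right)} = \left(4 D^{2}\right)^{2} = 16 D^{4}$)
$o = 11393$ ($o = -5 + 11398 = 11393$)
$\left(l{\left(-535 \right)} + o\right) + R = \left(16 \left(-535\right)^{4} + 11393\right) + 5160 = \left(16 \cdot 81924750625 + 11393\right) + 5160 = \left(1310796010000 + 11393\right) + 5160 = 1310796021393 + 5160 = 1310796026553$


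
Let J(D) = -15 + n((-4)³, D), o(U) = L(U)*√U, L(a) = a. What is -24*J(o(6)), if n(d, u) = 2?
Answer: 312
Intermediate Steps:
o(U) = U^(3/2) (o(U) = U*√U = U^(3/2))
J(D) = -13 (J(D) = -15 + 2 = -13)
-24*J(o(6)) = -24*(-13) = 312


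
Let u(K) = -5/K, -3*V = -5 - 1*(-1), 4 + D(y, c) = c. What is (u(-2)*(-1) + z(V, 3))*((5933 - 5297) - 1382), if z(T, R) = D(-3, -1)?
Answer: 5595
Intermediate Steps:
D(y, c) = -4 + c
V = 4/3 (V = -(-5 - 1*(-1))/3 = -(-5 + 1)/3 = -⅓*(-4) = 4/3 ≈ 1.3333)
z(T, R) = -5 (z(T, R) = -4 - 1 = -5)
(u(-2)*(-1) + z(V, 3))*((5933 - 5297) - 1382) = (-5/(-2)*(-1) - 5)*((5933 - 5297) - 1382) = (-5*(-½)*(-1) - 5)*(636 - 1382) = ((5/2)*(-1) - 5)*(-746) = (-5/2 - 5)*(-746) = -15/2*(-746) = 5595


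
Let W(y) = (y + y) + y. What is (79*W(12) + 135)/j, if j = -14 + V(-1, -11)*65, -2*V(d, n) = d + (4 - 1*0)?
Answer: -5958/223 ≈ -26.717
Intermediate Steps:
W(y) = 3*y (W(y) = 2*y + y = 3*y)
V(d, n) = -2 - d/2 (V(d, n) = -(d + (4 - 1*0))/2 = -(d + (4 + 0))/2 = -(d + 4)/2 = -(4 + d)/2 = -2 - d/2)
j = -223/2 (j = -14 + (-2 - ½*(-1))*65 = -14 + (-2 + ½)*65 = -14 - 3/2*65 = -14 - 195/2 = -223/2 ≈ -111.50)
(79*W(12) + 135)/j = (79*(3*12) + 135)/(-223/2) = (79*36 + 135)*(-2/223) = (2844 + 135)*(-2/223) = 2979*(-2/223) = -5958/223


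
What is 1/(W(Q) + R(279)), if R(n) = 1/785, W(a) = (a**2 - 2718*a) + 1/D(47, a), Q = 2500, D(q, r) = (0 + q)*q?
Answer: -1734065/945065422006 ≈ -1.8349e-6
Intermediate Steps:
D(q, r) = q**2 (D(q, r) = q*q = q**2)
W(a) = 1/2209 + a**2 - 2718*a (W(a) = (a**2 - 2718*a) + 1/(47**2) = (a**2 - 2718*a) + 1/2209 = 1/2209 + a**2 - 2718*a)
R(n) = 1/785
1/(W(Q) + R(279)) = 1/((1/2209 + 2500**2 - 2718*2500) + 1/785) = 1/((1/2209 + 6250000 - 6795000) + 1/785) = 1/(-1203904999/2209 + 1/785) = 1/(-945065422006/1734065) = -1734065/945065422006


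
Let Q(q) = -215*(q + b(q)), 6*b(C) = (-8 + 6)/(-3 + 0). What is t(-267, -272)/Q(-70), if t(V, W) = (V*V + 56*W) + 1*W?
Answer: 100413/27047 ≈ 3.7125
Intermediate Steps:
b(C) = ⅑ (b(C) = ((-8 + 6)/(-3 + 0))/6 = (-2/(-3))/6 = (-2*(-⅓))/6 = (⅙)*(⅔) = ⅑)
t(V, W) = V² + 57*W (t(V, W) = (V² + 56*W) + W = V² + 57*W)
Q(q) = -215/9 - 215*q (Q(q) = -215*(q + ⅑) = -215*(⅑ + q) = -215/9 - 215*q)
t(-267, -272)/Q(-70) = ((-267)² + 57*(-272))/(-215/9 - 215*(-70)) = (71289 - 15504)/(-215/9 + 15050) = 55785/(135235/9) = 55785*(9/135235) = 100413/27047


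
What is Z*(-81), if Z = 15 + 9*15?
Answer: -12150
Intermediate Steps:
Z = 150 (Z = 15 + 135 = 150)
Z*(-81) = 150*(-81) = -12150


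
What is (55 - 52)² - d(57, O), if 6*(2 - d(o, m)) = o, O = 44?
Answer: 33/2 ≈ 16.500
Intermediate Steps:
d(o, m) = 2 - o/6
(55 - 52)² - d(57, O) = (55 - 52)² - (2 - ⅙*57) = 3² - (2 - 19/2) = 9 - 1*(-15/2) = 9 + 15/2 = 33/2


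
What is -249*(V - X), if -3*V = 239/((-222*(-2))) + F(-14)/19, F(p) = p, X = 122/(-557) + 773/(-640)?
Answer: -279498151381/751816320 ≈ -371.76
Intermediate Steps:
X = -508641/356480 (X = 122*(-1/557) + 773*(-1/640) = -122/557 - 773/640 = -508641/356480 ≈ -1.4268)
V = 1675/25308 (V = -(239/((-222*(-2))) - 14/19)/3 = -(239/444 - 14*1/19)/3 = -(239*(1/444) - 14/19)/3 = -(239/444 - 14/19)/3 = -1/3*(-1675/8436) = 1675/25308 ≈ 0.066185)
-249*(V - X) = -249*(1675/25308 - 1*(-508641/356480)) = -249*(1675/25308 + 508641/356480) = -249*3367447607/2255448960 = -279498151381/751816320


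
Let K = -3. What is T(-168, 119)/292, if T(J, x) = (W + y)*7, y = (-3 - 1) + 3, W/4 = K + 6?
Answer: 77/292 ≈ 0.26370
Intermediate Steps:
W = 12 (W = 4*(-3 + 6) = 4*3 = 12)
y = -1 (y = -4 + 3 = -1)
T(J, x) = 77 (T(J, x) = (12 - 1)*7 = 11*7 = 77)
T(-168, 119)/292 = 77/292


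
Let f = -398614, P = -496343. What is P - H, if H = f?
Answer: -97729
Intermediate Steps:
H = -398614
P - H = -496343 - 1*(-398614) = -496343 + 398614 = -97729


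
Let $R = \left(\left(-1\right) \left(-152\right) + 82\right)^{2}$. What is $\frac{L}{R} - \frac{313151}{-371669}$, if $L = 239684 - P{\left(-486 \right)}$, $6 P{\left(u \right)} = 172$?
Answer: $\frac{159329031361}{30526661646} \approx 5.2193$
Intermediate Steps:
$P{\left(u \right)} = \frac{86}{3}$ ($P{\left(u \right)} = \frac{1}{6} \cdot 172 = \frac{86}{3}$)
$R = 54756$ ($R = \left(152 + 82\right)^{2} = 234^{2} = 54756$)
$L = \frac{718966}{3}$ ($L = 239684 - \frac{86}{3} = \frac{718966}{3} \approx 2.3966 \cdot 10^{5}$)
$\frac{L}{R} - \frac{313151}{-371669} = \frac{718966}{3 \cdot 54756} - \frac{313151}{-371669} = \frac{718966}{3} \cdot \frac{1}{54756} - - \frac{313151}{371669} = \frac{359483}{82134} + \frac{313151}{371669} = \frac{159329031361}{30526661646}$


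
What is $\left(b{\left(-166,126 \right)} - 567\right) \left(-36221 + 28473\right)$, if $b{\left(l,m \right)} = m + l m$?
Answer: $165474036$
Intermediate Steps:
$\left(b{\left(-166,126 \right)} - 567\right) \left(-36221 + 28473\right) = \left(126 \left(1 - 166\right) - 567\right) \left(-36221 + 28473\right) = \left(126 \left(-165\right) - 567\right) \left(-7748\right) = \left(-20790 - 567\right) \left(-7748\right) = \left(-21357\right) \left(-7748\right) = 165474036$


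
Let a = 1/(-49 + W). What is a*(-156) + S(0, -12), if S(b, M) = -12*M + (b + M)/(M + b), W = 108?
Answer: 8399/59 ≈ 142.36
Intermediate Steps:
S(b, M) = 1 - 12*M (S(b, M) = -12*M + (M + b)/(M + b) = -12*M + 1 = 1 - 12*M)
a = 1/59 (a = 1/(-49 + 108) = 1/59 ≈ 0.016949)
a*(-156) + S(0, -12) = (1/59)*(-156) + (1 - 12*(-12)) = -156/59 + (1 + 144) = -156/59 + 145 = 8399/59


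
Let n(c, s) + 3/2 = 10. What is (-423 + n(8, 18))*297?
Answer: -246213/2 ≈ -1.2311e+5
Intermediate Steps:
n(c, s) = 17/2 (n(c, s) = -3/2 + 10 = 17/2)
(-423 + n(8, 18))*297 = (-423 + 17/2)*297 = -829/2*297 = -246213/2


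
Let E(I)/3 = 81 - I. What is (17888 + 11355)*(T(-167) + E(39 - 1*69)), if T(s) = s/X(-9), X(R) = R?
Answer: 92524852/9 ≈ 1.0281e+7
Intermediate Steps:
T(s) = -s/9 (T(s) = s/(-9) = s*(-⅑) = -s/9)
E(I) = 243 - 3*I (E(I) = 3*(81 - I) = 243 - 3*I)
(17888 + 11355)*(T(-167) + E(39 - 1*69)) = (17888 + 11355)*(-⅑*(-167) + (243 - 3*(39 - 1*69))) = 29243*(167/9 + (243 - 3*(39 - 69))) = 29243*(167/9 + (243 - 3*(-30))) = 29243*(167/9 + (243 + 90)) = 29243*(167/9 + 333) = 29243*(3164/9) = 92524852/9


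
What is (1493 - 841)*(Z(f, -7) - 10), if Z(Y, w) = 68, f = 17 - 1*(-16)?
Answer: 37816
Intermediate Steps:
f = 33 (f = 17 + 16 = 33)
(1493 - 841)*(Z(f, -7) - 10) = (1493 - 841)*(68 - 10) = 652*58 = 37816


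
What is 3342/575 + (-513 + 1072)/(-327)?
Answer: 771409/188025 ≈ 4.1027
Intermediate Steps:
3342/575 + (-513 + 1072)/(-327) = 3342*(1/575) + 559*(-1/327) = 3342/575 - 559/327 = 771409/188025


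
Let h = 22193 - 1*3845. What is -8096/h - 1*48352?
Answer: -20162968/417 ≈ -48352.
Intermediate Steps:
h = 18348 (h = 22193 - 3845 = 18348)
-8096/h - 1*48352 = -8096/18348 - 1*48352 = -8096*1/18348 - 48352 = -184/417 - 48352 = -20162968/417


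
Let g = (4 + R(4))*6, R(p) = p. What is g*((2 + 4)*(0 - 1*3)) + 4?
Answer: -860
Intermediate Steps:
g = 48 (g = (4 + 4)*6 = 8*6 = 48)
g*((2 + 4)*(0 - 1*3)) + 4 = 48*((2 + 4)*(0 - 1*3)) + 4 = 48*(6*(0 - 3)) + 4 = 48*(6*(-3)) + 4 = 48*(-18) + 4 = -864 + 4 = -860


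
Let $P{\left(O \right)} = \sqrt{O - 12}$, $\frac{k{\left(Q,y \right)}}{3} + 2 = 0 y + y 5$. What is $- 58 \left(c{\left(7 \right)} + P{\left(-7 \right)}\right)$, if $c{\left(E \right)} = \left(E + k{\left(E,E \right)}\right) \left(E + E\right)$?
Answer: $-86072 - 58 i \sqrt{19} \approx -86072.0 - 252.82 i$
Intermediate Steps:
$k{\left(Q,y \right)} = -6 + 15 y$ ($k{\left(Q,y \right)} = -6 + 3 \left(0 y + y 5\right) = -6 + 3 \left(0 + 5 y\right) = -6 + 3 \cdot 5 y = -6 + 15 y$)
$P{\left(O \right)} = \sqrt{-12 + O}$
$c{\left(E \right)} = 2 E \left(-6 + 16 E\right)$ ($c{\left(E \right)} = \left(E + \left(-6 + 15 E\right)\right) \left(E + E\right) = \left(-6 + 16 E\right) 2 E = 2 E \left(-6 + 16 E\right)$)
$- 58 \left(c{\left(7 \right)} + P{\left(-7 \right)}\right) = - 58 \left(4 \cdot 7 \left(-3 + 8 \cdot 7\right) + \sqrt{-12 - 7}\right) = - 58 \left(4 \cdot 7 \left(-3 + 56\right) + \sqrt{-19}\right) = - 58 \left(4 \cdot 7 \cdot 53 + i \sqrt{19}\right) = - 58 \left(1484 + i \sqrt{19}\right) = -86072 - 58 i \sqrt{19}$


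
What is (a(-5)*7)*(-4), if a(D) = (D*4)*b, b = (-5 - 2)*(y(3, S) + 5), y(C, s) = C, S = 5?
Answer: -31360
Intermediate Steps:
b = -56 (b = (-5 - 2)*(3 + 5) = -7*8 = -56)
a(D) = -224*D (a(D) = (D*4)*(-56) = (4*D)*(-56) = -224*D)
(a(-5)*7)*(-4) = (-224*(-5)*7)*(-4) = (1120*7)*(-4) = 7840*(-4) = -31360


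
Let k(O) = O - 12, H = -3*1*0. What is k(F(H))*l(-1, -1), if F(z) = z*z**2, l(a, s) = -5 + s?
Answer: 72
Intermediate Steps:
H = 0 (H = -3*0 = 0)
F(z) = z**3
k(O) = -12 + O
k(F(H))*l(-1, -1) = (-12 + 0**3)*(-5 - 1) = (-12 + 0)*(-6) = -12*(-6) = 72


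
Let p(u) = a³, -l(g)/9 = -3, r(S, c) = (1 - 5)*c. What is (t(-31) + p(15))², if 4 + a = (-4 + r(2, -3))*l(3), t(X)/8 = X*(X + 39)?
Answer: 90747419508736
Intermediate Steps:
r(S, c) = -4*c
l(g) = 27 (l(g) = -9*(-3) = 27)
t(X) = 8*X*(39 + X) (t(X) = 8*(X*(X + 39)) = 8*(X*(39 + X)) = 8*X*(39 + X))
a = 212 (a = -4 + (-4 - 4*(-3))*27 = -4 + (-4 + 12)*27 = -4 + 8*27 = -4 + 216 = 212)
p(u) = 9528128 (p(u) = 212³ = 9528128)
(t(-31) + p(15))² = (8*(-31)*(39 - 31) + 9528128)² = (8*(-31)*8 + 9528128)² = (-1984 + 9528128)² = 9526144² = 90747419508736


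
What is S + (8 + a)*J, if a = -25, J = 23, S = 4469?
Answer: 4078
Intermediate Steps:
S + (8 + a)*J = 4469 + (8 - 25)*23 = 4469 - 17*23 = 4469 - 391 = 4078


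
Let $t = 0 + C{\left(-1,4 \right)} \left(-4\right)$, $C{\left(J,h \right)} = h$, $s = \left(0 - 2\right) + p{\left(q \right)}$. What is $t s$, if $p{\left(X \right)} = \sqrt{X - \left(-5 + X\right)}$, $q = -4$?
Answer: $32 - 16 \sqrt{5} \approx -3.7771$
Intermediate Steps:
$p{\left(X \right)} = \sqrt{5}$
$s = -2 + \sqrt{5}$ ($s = \left(0 - 2\right) + \sqrt{5} = -2 + \sqrt{5} \approx 0.23607$)
$t = -16$ ($t = 0 + 4 \left(-4\right) = 0 - 16 = -16$)
$t s = - 16 \left(-2 + \sqrt{5}\right) = 32 - 16 \sqrt{5}$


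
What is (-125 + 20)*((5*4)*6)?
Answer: -12600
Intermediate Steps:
(-125 + 20)*((5*4)*6) = -2100*6 = -105*120 = -12600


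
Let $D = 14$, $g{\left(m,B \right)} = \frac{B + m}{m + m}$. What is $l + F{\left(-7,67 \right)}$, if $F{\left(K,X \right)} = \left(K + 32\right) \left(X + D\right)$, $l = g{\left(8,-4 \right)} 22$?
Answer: $\frac{4061}{2} \approx 2030.5$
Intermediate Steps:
$g{\left(m,B \right)} = \frac{B + m}{2 m}$
$l = \frac{11}{2}$ ($l = \frac{-4 + 8}{2 \cdot 8} \cdot 22 = \frac{1}{2} \cdot \frac{1}{8} \cdot 4 \cdot 22 = \frac{1}{4} \cdot 22 = \frac{11}{2} \approx 5.5$)
$F{\left(K,X \right)} = \left(14 + X\right) \left(32 + K\right)$ ($F{\left(K,X \right)} = \left(K + 32\right) \left(X + 14\right) = \left(32 + K\right) \left(14 + X\right) = \left(14 + X\right) \left(32 + K\right)$)
$l + F{\left(-7,67 \right)} = \frac{11}{2} + \left(448 + 14 \left(-7\right) + 32 \cdot 67 - 469\right) = \frac{11}{2} + \left(448 - 98 + 2144 - 469\right) = \frac{11}{2} + 2025 = \frac{4061}{2}$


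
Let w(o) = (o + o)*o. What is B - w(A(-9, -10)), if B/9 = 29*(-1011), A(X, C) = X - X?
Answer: -263871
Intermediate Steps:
A(X, C) = 0
w(o) = 2*o**2 (w(o) = (2*o)*o = 2*o**2)
B = -263871 (B = 9*(29*(-1011)) = 9*(-29319) = -263871)
B - w(A(-9, -10)) = -263871 - 2*0**2 = -263871 - 2*0 = -263871 - 1*0 = -263871 + 0 = -263871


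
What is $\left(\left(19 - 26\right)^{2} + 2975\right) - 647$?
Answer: $2377$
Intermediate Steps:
$\left(\left(19 - 26\right)^{2} + 2975\right) - 647 = \left(\left(-7\right)^{2} + 2975\right) - 647 = \left(49 + 2975\right) - 647 = 3024 - 647 = 2377$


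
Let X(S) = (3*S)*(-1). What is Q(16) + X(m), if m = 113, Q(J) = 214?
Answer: -125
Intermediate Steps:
X(S) = -3*S
Q(16) + X(m) = 214 - 3*113 = 214 - 339 = -125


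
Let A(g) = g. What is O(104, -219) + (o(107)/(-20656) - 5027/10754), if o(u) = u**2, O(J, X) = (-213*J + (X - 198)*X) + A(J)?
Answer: 7694074558671/111067312 ≈ 69274.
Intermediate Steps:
O(J, X) = -212*J + X*(-198 + X) (O(J, X) = (-213*J + (X - 198)*X) + J = (-213*J + (-198 + X)*X) + J = (-213*J + X*(-198 + X)) + J = -212*J + X*(-198 + X))
O(104, -219) + (o(107)/(-20656) - 5027/10754) = ((-219)**2 - 212*104 - 198*(-219)) + (107**2/(-20656) - 5027/10754) = (47961 - 22048 + 43362) + (11449*(-1/20656) - 5027*1/10754) = 69275 + (-11449/20656 - 5027/10754) = 69275 - 113480129/111067312 = 7694074558671/111067312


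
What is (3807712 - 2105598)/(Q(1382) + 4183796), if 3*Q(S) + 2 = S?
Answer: 851057/2092128 ≈ 0.40679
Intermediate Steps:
Q(S) = -⅔ + S/3
(3807712 - 2105598)/(Q(1382) + 4183796) = (3807712 - 2105598)/((-⅔ + (⅓)*1382) + 4183796) = 1702114/((-⅔ + 1382/3) + 4183796) = 1702114/(460 + 4183796) = 1702114/4184256 = 1702114*(1/4184256) = 851057/2092128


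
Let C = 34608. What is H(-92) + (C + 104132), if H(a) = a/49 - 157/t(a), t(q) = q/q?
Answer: 6790475/49 ≈ 1.3858e+5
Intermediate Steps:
t(q) = 1
H(a) = -157 + a/49 (H(a) = a/49 - 157/1 = a*(1/49) - 157*1 = a/49 - 157 = -157 + a/49)
H(-92) + (C + 104132) = (-157 + (1/49)*(-92)) + (34608 + 104132) = (-157 - 92/49) + 138740 = -7785/49 + 138740 = 6790475/49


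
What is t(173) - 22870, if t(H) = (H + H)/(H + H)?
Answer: -22869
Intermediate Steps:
t(H) = 1 (t(H) = (2*H)/((2*H)) = (2*H)*(1/(2*H)) = 1)
t(173) - 22870 = 1 - 22870 = -22869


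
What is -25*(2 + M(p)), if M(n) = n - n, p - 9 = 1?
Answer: -50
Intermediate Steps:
p = 10 (p = 9 + 1 = 10)
M(n) = 0
-25*(2 + M(p)) = -25*(2 + 0) = -25*2 = -50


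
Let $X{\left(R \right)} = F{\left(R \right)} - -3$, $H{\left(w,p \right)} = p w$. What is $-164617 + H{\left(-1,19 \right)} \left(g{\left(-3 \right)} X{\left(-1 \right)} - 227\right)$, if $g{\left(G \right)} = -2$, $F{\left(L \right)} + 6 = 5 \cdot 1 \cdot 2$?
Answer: $-160038$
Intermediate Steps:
$F{\left(L \right)} = 4$ ($F{\left(L \right)} = -6 + 5 \cdot 1 \cdot 2 = -6 + 5 \cdot 2 = -6 + 10 = 4$)
$X{\left(R \right)} = 7$ ($X{\left(R \right)} = 4 - -3 = 4 + 3 = 7$)
$-164617 + H{\left(-1,19 \right)} \left(g{\left(-3 \right)} X{\left(-1 \right)} - 227\right) = -164617 + 19 \left(-1\right) \left(\left(-2\right) 7 - 227\right) = -164617 - 19 \left(-14 - 227\right) = -164617 - -4579 = -164617 + 4579 = -160038$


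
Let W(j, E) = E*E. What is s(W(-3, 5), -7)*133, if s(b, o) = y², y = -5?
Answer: 3325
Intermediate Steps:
W(j, E) = E²
s(b, o) = 25 (s(b, o) = (-5)² = 25)
s(W(-3, 5), -7)*133 = 25*133 = 3325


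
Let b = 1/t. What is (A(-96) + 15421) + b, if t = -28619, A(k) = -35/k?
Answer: 42369027073/2747424 ≈ 15421.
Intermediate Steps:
b = -1/28619 (b = 1/(-28619) = -1/28619 ≈ -3.4942e-5)
(A(-96) + 15421) + b = (-35/(-96) + 15421) - 1/28619 = (-35*(-1/96) + 15421) - 1/28619 = (35/96 + 15421) - 1/28619 = 1480451/96 - 1/28619 = 42369027073/2747424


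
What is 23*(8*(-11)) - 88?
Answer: -2112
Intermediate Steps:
23*(8*(-11)) - 88 = 23*(-88) - 88 = -2024 - 88 = -2112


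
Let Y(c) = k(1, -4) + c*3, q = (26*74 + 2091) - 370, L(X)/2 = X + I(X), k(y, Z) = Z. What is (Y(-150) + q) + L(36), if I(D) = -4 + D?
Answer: 3327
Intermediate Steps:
L(X) = -8 + 4*X (L(X) = 2*(X + (-4 + X)) = 2*(-4 + 2*X) = -8 + 4*X)
q = 3645 (q = (1924 + 2091) - 370 = 4015 - 370 = 3645)
Y(c) = -4 + 3*c (Y(c) = -4 + c*3 = -4 + 3*c)
(Y(-150) + q) + L(36) = ((-4 + 3*(-150)) + 3645) + (-8 + 4*36) = ((-4 - 450) + 3645) + (-8 + 144) = (-454 + 3645) + 136 = 3191 + 136 = 3327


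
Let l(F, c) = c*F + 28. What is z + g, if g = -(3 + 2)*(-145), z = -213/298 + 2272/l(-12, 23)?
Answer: 6606315/9238 ≈ 715.12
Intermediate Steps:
l(F, c) = 28 + F*c (l(F, c) = F*c + 28 = 28 + F*c)
z = -91235/9238 (z = -213/298 + 2272/(28 - 12*23) = -213*1/298 + 2272/(28 - 276) = -213/298 + 2272/(-248) = -213/298 + 2272*(-1/248) = -213/298 - 284/31 = -91235/9238 ≈ -9.8761)
g = 725 (g = -1*5*(-145) = -5*(-145) = 725)
z + g = -91235/9238 + 725 = 6606315/9238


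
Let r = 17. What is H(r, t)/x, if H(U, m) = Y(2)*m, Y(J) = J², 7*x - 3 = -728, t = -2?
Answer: 56/725 ≈ 0.077241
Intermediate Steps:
x = -725/7 (x = 3/7 + (⅐)*(-728) = 3/7 - 104 = -725/7 ≈ -103.57)
H(U, m) = 4*m (H(U, m) = 2²*m = 4*m)
H(r, t)/x = (4*(-2))/(-725/7) = -8*(-7/725) = 56/725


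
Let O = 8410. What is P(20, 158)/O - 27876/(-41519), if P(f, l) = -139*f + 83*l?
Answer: 331747253/174587395 ≈ 1.9002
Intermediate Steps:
P(20, 158)/O - 27876/(-41519) = (-139*20 + 83*158)/8410 - 27876/(-41519) = (-2780 + 13114)*(1/8410) - 27876*(-1/41519) = 10334*(1/8410) + 27876/41519 = 5167/4205 + 27876/41519 = 331747253/174587395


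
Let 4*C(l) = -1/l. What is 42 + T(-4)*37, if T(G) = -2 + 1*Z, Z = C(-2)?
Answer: -219/8 ≈ -27.375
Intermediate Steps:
C(l) = -1/(4*l) (C(l) = (-1/l)/4 = -1/(4*l))
Z = ⅛ (Z = -¼/(-2) = -¼*(-½) = ⅛ ≈ 0.12500)
T(G) = -15/8 (T(G) = -2 + 1*(⅛) = -2 + ⅛ = -15/8)
42 + T(-4)*37 = 42 - 15/8*37 = 42 - 555/8 = -219/8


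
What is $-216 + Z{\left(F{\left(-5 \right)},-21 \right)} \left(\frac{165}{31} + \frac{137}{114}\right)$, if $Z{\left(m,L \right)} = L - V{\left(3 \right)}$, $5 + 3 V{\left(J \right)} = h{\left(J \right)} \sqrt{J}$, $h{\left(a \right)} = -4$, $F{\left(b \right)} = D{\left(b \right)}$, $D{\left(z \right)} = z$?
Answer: $- \frac{1813669}{5301} + \frac{46114 \sqrt{3}}{5301} \approx -327.07$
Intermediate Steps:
$F{\left(b \right)} = b$
$V{\left(J \right)} = - \frac{5}{3} - \frac{4 \sqrt{J}}{3}$ ($V{\left(J \right)} = - \frac{5}{3} + \frac{\left(-4\right) \sqrt{J}}{3} = - \frac{5}{3} - \frac{4 \sqrt{J}}{3}$)
$Z{\left(m,L \right)} = \frac{5}{3} + L + \frac{4 \sqrt{3}}{3}$ ($Z{\left(m,L \right)} = L - \left(- \frac{5}{3} - \frac{4 \sqrt{3}}{3}\right) = L + \left(\frac{5}{3} + \frac{4 \sqrt{3}}{3}\right) = \frac{5}{3} + L + \frac{4 \sqrt{3}}{3}$)
$-216 + Z{\left(F{\left(-5 \right)},-21 \right)} \left(\frac{165}{31} + \frac{137}{114}\right) = -216 + \left(\frac{5}{3} - 21 + \frac{4 \sqrt{3}}{3}\right) \left(\frac{165}{31} + \frac{137}{114}\right) = -216 + \left(- \frac{58}{3} + \frac{4 \sqrt{3}}{3}\right) \left(165 \cdot \frac{1}{31} + 137 \cdot \frac{1}{114}\right) = -216 + \left(- \frac{58}{3} + \frac{4 \sqrt{3}}{3}\right) \left(\frac{165}{31} + \frac{137}{114}\right) = -216 + \left(- \frac{58}{3} + \frac{4 \sqrt{3}}{3}\right) \frac{23057}{3534} = -216 - \left(\frac{668653}{5301} - \frac{46114 \sqrt{3}}{5301}\right) = - \frac{1813669}{5301} + \frac{46114 \sqrt{3}}{5301}$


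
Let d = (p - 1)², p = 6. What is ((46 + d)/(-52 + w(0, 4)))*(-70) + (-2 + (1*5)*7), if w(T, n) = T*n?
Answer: 3343/26 ≈ 128.58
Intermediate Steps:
d = 25 (d = (6 - 1)² = 5² = 25)
((46 + d)/(-52 + w(0, 4)))*(-70) + (-2 + (1*5)*7) = ((46 + 25)/(-52 + 0*4))*(-70) + (-2 + (1*5)*7) = (71/(-52 + 0))*(-70) + (-2 + 5*7) = (71/(-52))*(-70) + (-2 + 35) = (71*(-1/52))*(-70) + 33 = -71/52*(-70) + 33 = 2485/26 + 33 = 3343/26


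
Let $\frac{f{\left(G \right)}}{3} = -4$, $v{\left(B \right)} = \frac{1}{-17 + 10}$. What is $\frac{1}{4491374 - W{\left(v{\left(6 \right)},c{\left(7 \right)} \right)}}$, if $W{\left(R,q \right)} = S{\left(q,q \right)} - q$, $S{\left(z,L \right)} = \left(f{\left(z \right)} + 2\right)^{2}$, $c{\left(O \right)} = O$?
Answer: $\frac{1}{4491281} \approx 2.2265 \cdot 10^{-7}$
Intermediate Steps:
$v{\left(B \right)} = - \frac{1}{7}$ ($v{\left(B \right)} = \frac{1}{-7} = - \frac{1}{7}$)
$f{\left(G \right)} = -12$ ($f{\left(G \right)} = 3 \left(-4\right) = -12$)
$S{\left(z,L \right)} = 100$ ($S{\left(z,L \right)} = \left(-12 + 2\right)^{2} = \left(-10\right)^{2} = 100$)
$W{\left(R,q \right)} = 100 - q$
$\frac{1}{4491374 - W{\left(v{\left(6 \right)},c{\left(7 \right)} \right)}} = \frac{1}{4491374 - \left(100 - 7\right)} = \frac{1}{4491374 - 93} = \frac{1}{4491281}$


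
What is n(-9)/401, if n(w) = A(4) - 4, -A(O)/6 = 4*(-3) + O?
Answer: 44/401 ≈ 0.10973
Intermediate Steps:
A(O) = 72 - 6*O (A(O) = -6*(4*(-3) + O) = -6*(-12 + O) = 72 - 6*O)
n(w) = 44 (n(w) = (72 - 6*4) - 4 = (72 - 24) - 4 = 48 - 4 = 44)
n(-9)/401 = 44/401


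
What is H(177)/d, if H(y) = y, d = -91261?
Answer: -177/91261 ≈ -0.0019395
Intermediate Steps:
H(177)/d = 177/(-91261) = 177*(-1/91261) = -177/91261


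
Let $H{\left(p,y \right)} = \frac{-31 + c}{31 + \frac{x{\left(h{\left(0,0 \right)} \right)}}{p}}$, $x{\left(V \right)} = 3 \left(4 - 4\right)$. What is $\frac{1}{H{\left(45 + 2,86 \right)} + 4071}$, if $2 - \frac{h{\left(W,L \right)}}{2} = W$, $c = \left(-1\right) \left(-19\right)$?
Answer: $\frac{31}{126189} \approx 0.00024566$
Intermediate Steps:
$c = 19$
$h{\left(W,L \right)} = 4 - 2 W$
$x{\left(V \right)} = 0$ ($x{\left(V \right)} = 3 \cdot 0 = 0$)
$H{\left(p,y \right)} = - \frac{12}{31}$ ($H{\left(p,y \right)} = \frac{-31 + 19}{31 + \frac{0}{p}} = - \frac{12}{31 + 0} = - \frac{12}{31}$)
$\frac{1}{H{\left(45 + 2,86 \right)} + 4071} = \frac{1}{- \frac{12}{31} + 4071} = \frac{1}{\frac{126189}{31}} = \frac{31}{126189}$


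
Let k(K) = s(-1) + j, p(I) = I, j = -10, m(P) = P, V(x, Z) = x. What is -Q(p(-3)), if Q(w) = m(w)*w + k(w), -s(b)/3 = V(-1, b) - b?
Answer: 1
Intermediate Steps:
s(b) = 3 + 3*b (s(b) = -3*(-1 - b) = 3 + 3*b)
k(K) = -10 (k(K) = (3 + 3*(-1)) - 10 = (3 - 3) - 10 = 0 - 10 = -10)
Q(w) = -10 + w² (Q(w) = w*w - 10 = w² - 10 = -10 + w²)
-Q(p(-3)) = -(-10 + (-3)²) = -(-10 + 9) = -1*(-1) = 1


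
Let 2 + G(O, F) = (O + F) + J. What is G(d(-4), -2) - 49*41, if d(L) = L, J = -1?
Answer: -2018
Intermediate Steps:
G(O, F) = -3 + F + O (G(O, F) = -2 + ((O + F) - 1) = -2 + ((F + O) - 1) = -2 + (-1 + F + O) = -3 + F + O)
G(d(-4), -2) - 49*41 = (-3 - 2 - 4) - 49*41 = -9 - 2009 = -2018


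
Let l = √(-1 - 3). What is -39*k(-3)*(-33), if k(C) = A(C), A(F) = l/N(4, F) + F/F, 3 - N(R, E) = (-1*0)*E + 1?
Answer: 1287 + 1287*I ≈ 1287.0 + 1287.0*I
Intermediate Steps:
l = 2*I (l = √(-4) = 2*I ≈ 2.0*I)
N(R, E) = 2 (N(R, E) = 3 - ((-1*0)*E + 1) = 3 - (0*E + 1) = 3 - (0 + 1) = 3 - 1*1 = 3 - 1 = 2)
A(F) = 1 + I (A(F) = (2*I)/2 + F/F = (2*I)*(½) + 1 = I + 1 = 1 + I)
k(C) = 1 + I
-39*k(-3)*(-33) = -39*(1 + I)*(-33) = (-39 - 39*I)*(-33) = 1287 + 1287*I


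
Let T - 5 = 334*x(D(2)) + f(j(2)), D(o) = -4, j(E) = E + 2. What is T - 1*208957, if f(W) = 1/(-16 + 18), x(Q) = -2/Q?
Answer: -417569/2 ≈ -2.0878e+5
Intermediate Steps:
j(E) = 2 + E
f(W) = 1/2
T = 345/2 (T = 5 + (334*(-2/(-4)) + 1/2) = 5 + (334*(-2*(-1/4)) + 1/2) = 5 + (334*(1/2) + 1/2) = 5 + (167 + 1/2) = 5 + 335/2 = 345/2 ≈ 172.50)
T - 1*208957 = 345/2 - 1*208957 = 345/2 - 208957 = -417569/2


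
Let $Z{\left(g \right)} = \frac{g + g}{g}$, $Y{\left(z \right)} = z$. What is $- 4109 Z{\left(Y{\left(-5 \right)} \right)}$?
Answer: $-8218$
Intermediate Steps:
$Z{\left(g \right)} = 2$ ($Z{\left(g \right)} = \frac{2 g}{g} = 2$)
$- 4109 Z{\left(Y{\left(-5 \right)} \right)} = \left(-4109\right) 2 = -8218$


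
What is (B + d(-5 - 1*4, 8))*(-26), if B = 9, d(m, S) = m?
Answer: 0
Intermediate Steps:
(B + d(-5 - 1*4, 8))*(-26) = (9 + (-5 - 1*4))*(-26) = (9 + (-5 - 4))*(-26) = (9 - 9)*(-26) = 0*(-26) = 0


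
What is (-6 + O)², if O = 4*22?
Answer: 6724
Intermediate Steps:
O = 88
(-6 + O)² = (-6 + 88)² = 82² = 6724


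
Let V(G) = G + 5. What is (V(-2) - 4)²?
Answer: 1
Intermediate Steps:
V(G) = 5 + G
(V(-2) - 4)² = ((5 - 2) - 4)² = (3 - 4)² = (-1)² = 1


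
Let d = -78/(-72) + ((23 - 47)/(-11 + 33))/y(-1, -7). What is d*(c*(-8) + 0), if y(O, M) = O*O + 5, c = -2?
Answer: 476/33 ≈ 14.424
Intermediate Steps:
y(O, M) = 5 + O² (y(O, M) = O² + 5 = 5 + O²)
d = 119/132 (d = -78/(-72) + ((23 - 47)/(-11 + 33))/(5 + (-1)²) = -78*(-1/72) + (-24/22)/(5 + 1) = 13/12 - 24*1/22/6 = 13/12 - 12/11*⅙ = 13/12 - 2/11 = 119/132 ≈ 0.90152)
d*(c*(-8) + 0) = 119*(-2*(-8) + 0)/132 = 119*(16 + 0)/132 = (119/132)*16 = 476/33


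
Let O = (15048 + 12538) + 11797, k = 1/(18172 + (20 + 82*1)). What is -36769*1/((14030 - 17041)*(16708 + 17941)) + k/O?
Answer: 26462199960537/75083390665182938 ≈ 0.00035244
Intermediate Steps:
k = 1/18274 (k = 1/(18172 + (20 + 82)) = 1/(18172 + 102) = 1/18274 ≈ 5.4723e-5)
O = 39383 (O = 27586 + 11797 = 39383)
-36769*1/((14030 - 17041)*(16708 + 17941)) + k/O = -36769*1/((14030 - 17041)*(16708 + 17941)) + (1/18274)/39383 = -36769/((-3011*34649)) + (1/18274)*(1/39383) = -36769/(-104328139) + 1/719684942 = -36769*(-1/104328139) + 1/719684942 = 36769/104328139 + 1/719684942 = 26462199960537/75083390665182938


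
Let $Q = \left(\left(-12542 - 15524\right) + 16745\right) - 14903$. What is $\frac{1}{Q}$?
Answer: $- \frac{1}{26224} \approx -3.8133 \cdot 10^{-5}$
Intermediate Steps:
$Q = -26224$ ($Q = \left(-28066 + 16745\right) + \left(\left(-14050 + 9076\right) - 9929\right) = -11321 - 14903 = -26224$)
$\frac{1}{Q} = \frac{1}{-26224} = - \frac{1}{26224}$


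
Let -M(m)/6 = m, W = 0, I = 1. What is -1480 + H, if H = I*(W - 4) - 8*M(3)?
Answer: -1340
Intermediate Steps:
M(m) = -6*m
H = 140 (H = 1*(0 - 4) - (-48)*3 = 1*(-4) - 8*(-18) = -4 + 144 = 140)
-1480 + H = -1480 + 140 = -1340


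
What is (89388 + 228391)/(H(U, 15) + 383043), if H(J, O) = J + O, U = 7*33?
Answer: 317779/383289 ≈ 0.82908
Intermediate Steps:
U = 231
(89388 + 228391)/(H(U, 15) + 383043) = (89388 + 228391)/((231 + 15) + 383043) = 317779/(246 + 383043) = 317779/383289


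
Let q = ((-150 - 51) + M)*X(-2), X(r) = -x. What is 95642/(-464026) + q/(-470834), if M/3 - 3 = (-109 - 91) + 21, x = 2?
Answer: -11427013834/54619804421 ≈ -0.20921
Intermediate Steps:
X(r) = -2 (X(r) = -1*2 = -2)
M = -528 (M = 9 + 3*((-109 - 91) + 21) = 9 + 3*(-200 + 21) = 9 + 3*(-179) = 9 - 537 = -528)
q = 1458 (q = ((-150 - 51) - 528)*(-2) = (-201 - 528)*(-2) = -729*(-2) = 1458)
95642/(-464026) + q/(-470834) = 95642/(-464026) + 1458/(-470834) = 95642*(-1/464026) + 1458*(-1/470834) = -47821/232013 - 729/235417 = -11427013834/54619804421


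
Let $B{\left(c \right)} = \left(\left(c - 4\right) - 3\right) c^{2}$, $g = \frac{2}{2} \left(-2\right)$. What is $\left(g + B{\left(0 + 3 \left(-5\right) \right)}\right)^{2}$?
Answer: $24522304$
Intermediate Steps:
$g = -2$ ($g = 2 \cdot \frac{1}{2} \left(-2\right) = 1 \left(-2\right) = -2$)
$B{\left(c \right)} = c^{2} \left(-7 + c\right)$ ($B{\left(c \right)} = \left(\left(-4 + c\right) - 3\right) c^{2} = \left(-7 + c\right) c^{2} = c^{2} \left(-7 + c\right)$)
$\left(g + B{\left(0 + 3 \left(-5\right) \right)}\right)^{2} = \left(-2 + \left(0 + 3 \left(-5\right)\right)^{2} \left(-7 + \left(0 + 3 \left(-5\right)\right)\right)\right)^{2} = \left(-2 + \left(0 - 15\right)^{2} \left(-7 + \left(0 - 15\right)\right)\right)^{2} = \left(-2 + \left(-15\right)^{2} \left(-7 - 15\right)\right)^{2} = \left(-2 + 225 \left(-22\right)\right)^{2} = \left(-2 - 4950\right)^{2} = \left(-4952\right)^{2} = 24522304$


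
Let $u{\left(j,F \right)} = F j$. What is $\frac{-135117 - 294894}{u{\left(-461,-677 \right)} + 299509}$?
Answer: $- \frac{430011}{611606} \approx -0.70308$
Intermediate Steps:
$\frac{-135117 - 294894}{u{\left(-461,-677 \right)} + 299509} = \frac{-135117 - 294894}{\left(-677\right) \left(-461\right) + 299509} = - \frac{430011}{312097 + 299509} = - \frac{430011}{611606}$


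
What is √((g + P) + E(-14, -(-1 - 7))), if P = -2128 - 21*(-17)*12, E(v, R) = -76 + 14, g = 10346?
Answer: 2*√3110 ≈ 111.53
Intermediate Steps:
E(v, R) = -62
P = 2156 (P = -2128 + 357*12 = -2128 + 4284 = 2156)
√((g + P) + E(-14, -(-1 - 7))) = √((10346 + 2156) - 62) = √(12502 - 62) = √12440 = 2*√3110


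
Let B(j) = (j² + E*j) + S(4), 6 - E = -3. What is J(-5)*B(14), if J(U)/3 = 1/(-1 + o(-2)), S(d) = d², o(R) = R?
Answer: -338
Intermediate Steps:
E = 9 (E = 6 - 1*(-3) = 6 + 3 = 9)
B(j) = 16 + j² + 9*j (B(j) = (j² + 9*j) + 4² = (j² + 9*j) + 16 = 16 + j² + 9*j)
J(U) = -1 (J(U) = 3/(-1 - 2) = 3/(-3) = 3*(-⅓) = -1)
J(-5)*B(14) = -(16 + 14² + 9*14) = -(16 + 196 + 126) = -1*338 = -338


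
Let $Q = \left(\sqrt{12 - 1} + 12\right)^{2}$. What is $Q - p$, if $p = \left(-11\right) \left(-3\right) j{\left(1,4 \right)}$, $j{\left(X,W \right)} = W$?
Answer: $23 + 24 \sqrt{11} \approx 102.6$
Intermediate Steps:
$Q = \left(12 + \sqrt{11}\right)^{2}$ ($Q = \left(\sqrt{11} + 12\right)^{2} = \left(12 + \sqrt{11}\right)^{2} \approx 234.6$)
$p = 132$ ($p = \left(-11\right) \left(-3\right) 4 = 33 \cdot 4 = 132$)
$Q - p = \left(12 + \sqrt{11}\right)^{2} - 132 = -132 + \left(12 + \sqrt{11}\right)^{2}$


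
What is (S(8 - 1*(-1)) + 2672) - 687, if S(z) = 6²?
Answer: 2021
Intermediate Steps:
S(z) = 36
(S(8 - 1*(-1)) + 2672) - 687 = (36 + 2672) - 687 = 2708 - 687 = 2021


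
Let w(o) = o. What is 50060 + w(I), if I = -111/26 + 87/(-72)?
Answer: 15617011/312 ≈ 50055.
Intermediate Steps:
I = -1709/312 (I = -111*1/26 + 87*(-1/72) = -111/26 - 29/24 = -1709/312 ≈ -5.4776)
50060 + w(I) = 50060 - 1709/312 = 15617011/312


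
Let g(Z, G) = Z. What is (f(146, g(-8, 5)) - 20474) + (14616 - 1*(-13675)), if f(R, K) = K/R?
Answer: 570637/73 ≈ 7816.9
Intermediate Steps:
(f(146, g(-8, 5)) - 20474) + (14616 - 1*(-13675)) = (-8/146 - 20474) + (14616 - 1*(-13675)) = (-8*1/146 - 20474) + (14616 + 13675) = (-4/73 - 20474) + 28291 = -1494606/73 + 28291 = 570637/73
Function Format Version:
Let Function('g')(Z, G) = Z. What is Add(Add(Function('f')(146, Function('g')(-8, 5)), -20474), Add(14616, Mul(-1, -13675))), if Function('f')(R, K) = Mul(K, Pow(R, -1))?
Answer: Rational(570637, 73) ≈ 7816.9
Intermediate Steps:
Add(Add(Function('f')(146, Function('g')(-8, 5)), -20474), Add(14616, Mul(-1, -13675))) = Add(Add(Mul(-8, Pow(146, -1)), -20474), Add(14616, Mul(-1, -13675))) = Add(Add(Mul(-8, Rational(1, 146)), -20474), Add(14616, 13675)) = Add(Add(Rational(-4, 73), -20474), 28291) = Add(Rational(-1494606, 73), 28291) = Rational(570637, 73)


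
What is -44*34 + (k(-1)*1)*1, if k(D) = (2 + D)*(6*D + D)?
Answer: -1503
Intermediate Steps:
k(D) = 7*D*(2 + D) (k(D) = (2 + D)*(7*D) = 7*D*(2 + D))
-44*34 + (k(-1)*1)*1 = -44*34 + ((7*(-1)*(2 - 1))*1)*1 = -1496 + ((7*(-1)*1)*1)*1 = -1496 - 7*1*1 = -1496 - 7*1 = -1496 - 7 = -1503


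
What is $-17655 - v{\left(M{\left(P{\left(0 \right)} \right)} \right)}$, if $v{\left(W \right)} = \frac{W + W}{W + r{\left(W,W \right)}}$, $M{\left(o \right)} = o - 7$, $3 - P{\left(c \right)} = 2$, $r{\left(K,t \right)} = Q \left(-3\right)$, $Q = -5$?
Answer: $- \frac{52961}{3} \approx -17654.0$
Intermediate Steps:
$r{\left(K,t \right)} = 15$ ($r{\left(K,t \right)} = \left(-5\right) \left(-3\right) = 15$)
$P{\left(c \right)} = 1$ ($P{\left(c \right)} = 3 - 2 = 1$)
$M{\left(o \right)} = -7 + o$ ($M{\left(o \right)} = o - 7 = -7 + o$)
$v{\left(W \right)} = \frac{2 W}{15 + W}$ ($v{\left(W \right)} = \frac{W + W}{W + 15} = \frac{2 W}{15 + W}$)
$-17655 - v{\left(M{\left(P{\left(0 \right)} \right)} \right)} = -17655 - \frac{2 \left(-7 + 1\right)}{15 + \left(-7 + 1\right)} = -17655 - 2 \left(-6\right) \frac{1}{15 - 6} = -17655 - 2 \left(-6\right) \frac{1}{9} = -17655 - - \frac{4}{3} = -17655 + \frac{4}{3} = - \frac{52961}{3}$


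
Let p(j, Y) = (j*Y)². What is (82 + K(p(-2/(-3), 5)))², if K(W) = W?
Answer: 702244/81 ≈ 8669.7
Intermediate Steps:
p(j, Y) = Y²*j² (p(j, Y) = (Y*j)² = Y²*j²)
(82 + K(p(-2/(-3), 5)))² = (82 + 5²*(-2/(-3))²)² = (82 + 25*(-2*(-⅓))²)² = (82 + 25*(⅔)²)² = (82 + 25*(4/9))² = (82 + 100/9)² = (838/9)² = 702244/81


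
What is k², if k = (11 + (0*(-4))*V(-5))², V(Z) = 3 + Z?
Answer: 14641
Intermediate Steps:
k = 121 (k = (11 + (0*(-4))*(3 - 5))² = (11 + 0*(-2))² = (11 + 0)² = 11² = 121)
k² = 121² = 14641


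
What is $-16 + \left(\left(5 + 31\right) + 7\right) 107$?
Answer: $4585$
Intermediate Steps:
$-16 + \left(\left(5 + 31\right) + 7\right) 107 = -16 + \left(36 + 7\right) 107 = -16 + 43 \cdot 107 = -16 + 4601 = 4585$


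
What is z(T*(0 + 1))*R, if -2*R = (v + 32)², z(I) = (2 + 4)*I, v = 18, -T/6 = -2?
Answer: -90000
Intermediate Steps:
T = 12 (T = -6*(-2) = 12)
z(I) = 6*I
R = -1250 (R = -(18 + 32)²/2 = -½*50² = -½*2500 = -1250)
z(T*(0 + 1))*R = (6*(12*(0 + 1)))*(-1250) = (6*(12*1))*(-1250) = (6*12)*(-1250) = 72*(-1250) = -90000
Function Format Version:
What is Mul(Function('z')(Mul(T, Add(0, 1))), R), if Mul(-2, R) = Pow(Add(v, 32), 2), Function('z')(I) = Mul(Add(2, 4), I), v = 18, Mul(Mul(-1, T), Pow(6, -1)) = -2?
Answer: -90000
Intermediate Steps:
T = 12 (T = Mul(-6, -2) = 12)
Function('z')(I) = Mul(6, I)
R = -1250 (R = Mul(Rational(-1, 2), Pow(Add(18, 32), 2)) = Mul(Rational(-1, 2), Pow(50, 2)) = Mul(Rational(-1, 2), 2500) = -1250)
Mul(Function('z')(Mul(T, Add(0, 1))), R) = Mul(Mul(6, Mul(12, Add(0, 1))), -1250) = Mul(Mul(6, Mul(12, 1)), -1250) = Mul(Mul(6, 12), -1250) = Mul(72, -1250) = -90000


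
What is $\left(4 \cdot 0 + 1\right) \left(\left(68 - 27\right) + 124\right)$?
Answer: $165$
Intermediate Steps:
$\left(4 \cdot 0 + 1\right) \left(\left(68 - 27\right) + 124\right) = \left(0 + 1\right) \left(41 + 124\right) = 1 \cdot 165 = 165$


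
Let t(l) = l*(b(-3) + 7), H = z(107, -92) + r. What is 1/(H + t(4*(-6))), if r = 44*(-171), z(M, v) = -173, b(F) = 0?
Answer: -1/7865 ≈ -0.00012715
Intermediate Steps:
r = -7524
H = -7697 (H = -173 - 7524 = -7697)
t(l) = 7*l (t(l) = l*(0 + 7) = l*7 = 7*l)
1/(H + t(4*(-6))) = 1/(-7697 + 7*(4*(-6))) = 1/(-7697 + 7*(-24)) = 1/(-7697 - 168) = 1/(-7865) = -1/7865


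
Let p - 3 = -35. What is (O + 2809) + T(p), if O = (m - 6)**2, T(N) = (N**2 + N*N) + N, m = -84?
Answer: 12925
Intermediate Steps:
p = -32 (p = 3 - 35 = -32)
T(N) = N + 2*N**2 (T(N) = (N**2 + N**2) + N = 2*N**2 + N = N + 2*N**2)
O = 8100 (O = (-84 - 6)**2 = (-90)**2 = 8100)
(O + 2809) + T(p) = (8100 + 2809) - 32*(1 + 2*(-32)) = 10909 - 32*(1 - 64) = 10909 - 32*(-63) = 10909 + 2016 = 12925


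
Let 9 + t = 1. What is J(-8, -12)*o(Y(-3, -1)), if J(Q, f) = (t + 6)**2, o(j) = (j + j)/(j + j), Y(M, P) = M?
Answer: 4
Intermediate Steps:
t = -8 (t = -9 + 1 = -8)
o(j) = 1 (o(j) = (2*j)/((2*j)) = (2*j)*(1/(2*j)) = 1)
J(Q, f) = 4 (J(Q, f) = (-8 + 6)**2 = (-2)**2 = 4)
J(-8, -12)*o(Y(-3, -1)) = 4*1 = 4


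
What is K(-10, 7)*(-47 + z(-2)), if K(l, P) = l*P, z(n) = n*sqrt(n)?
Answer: 3290 + 140*I*sqrt(2) ≈ 3290.0 + 197.99*I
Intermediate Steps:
z(n) = n**(3/2)
K(l, P) = P*l
K(-10, 7)*(-47 + z(-2)) = (7*(-10))*(-47 + (-2)**(3/2)) = -70*(-47 - 2*I*sqrt(2)) = 3290 + 140*I*sqrt(2)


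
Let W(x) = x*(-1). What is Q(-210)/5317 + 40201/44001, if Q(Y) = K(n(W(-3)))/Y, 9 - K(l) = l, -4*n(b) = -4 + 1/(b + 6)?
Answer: 179547509359/196520786280 ≈ 0.91363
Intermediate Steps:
W(x) = -x
n(b) = 1 - 1/(4*(6 + b)) (n(b) = -(-4 + 1/(b + 6))/4 = -(-4 + 1/(6 + b))/4 = 1 - 1/(4*(6 + b)))
K(l) = 9 - l
Q(Y) = 289/(36*Y) (Q(Y) = (9 - (23/4 - 1*(-3))/(6 - 1*(-3)))/Y = (9 - (23/4 + 3)/(6 + 3))/Y = (9 - 35/(9*4))/Y = (9 - 1*35/36)/Y = (9 - 35/36)/Y = 289/(36*Y))
Q(-210)/5317 + 40201/44001 = ((289/36)/(-210))/5317 + 40201/44001 = ((289/36)*(-1/210))*(1/5317) + 40201*(1/44001) = -289/7560*1/5317 + 40201/44001 = -289/40196520 + 40201/44001 = 179547509359/196520786280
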